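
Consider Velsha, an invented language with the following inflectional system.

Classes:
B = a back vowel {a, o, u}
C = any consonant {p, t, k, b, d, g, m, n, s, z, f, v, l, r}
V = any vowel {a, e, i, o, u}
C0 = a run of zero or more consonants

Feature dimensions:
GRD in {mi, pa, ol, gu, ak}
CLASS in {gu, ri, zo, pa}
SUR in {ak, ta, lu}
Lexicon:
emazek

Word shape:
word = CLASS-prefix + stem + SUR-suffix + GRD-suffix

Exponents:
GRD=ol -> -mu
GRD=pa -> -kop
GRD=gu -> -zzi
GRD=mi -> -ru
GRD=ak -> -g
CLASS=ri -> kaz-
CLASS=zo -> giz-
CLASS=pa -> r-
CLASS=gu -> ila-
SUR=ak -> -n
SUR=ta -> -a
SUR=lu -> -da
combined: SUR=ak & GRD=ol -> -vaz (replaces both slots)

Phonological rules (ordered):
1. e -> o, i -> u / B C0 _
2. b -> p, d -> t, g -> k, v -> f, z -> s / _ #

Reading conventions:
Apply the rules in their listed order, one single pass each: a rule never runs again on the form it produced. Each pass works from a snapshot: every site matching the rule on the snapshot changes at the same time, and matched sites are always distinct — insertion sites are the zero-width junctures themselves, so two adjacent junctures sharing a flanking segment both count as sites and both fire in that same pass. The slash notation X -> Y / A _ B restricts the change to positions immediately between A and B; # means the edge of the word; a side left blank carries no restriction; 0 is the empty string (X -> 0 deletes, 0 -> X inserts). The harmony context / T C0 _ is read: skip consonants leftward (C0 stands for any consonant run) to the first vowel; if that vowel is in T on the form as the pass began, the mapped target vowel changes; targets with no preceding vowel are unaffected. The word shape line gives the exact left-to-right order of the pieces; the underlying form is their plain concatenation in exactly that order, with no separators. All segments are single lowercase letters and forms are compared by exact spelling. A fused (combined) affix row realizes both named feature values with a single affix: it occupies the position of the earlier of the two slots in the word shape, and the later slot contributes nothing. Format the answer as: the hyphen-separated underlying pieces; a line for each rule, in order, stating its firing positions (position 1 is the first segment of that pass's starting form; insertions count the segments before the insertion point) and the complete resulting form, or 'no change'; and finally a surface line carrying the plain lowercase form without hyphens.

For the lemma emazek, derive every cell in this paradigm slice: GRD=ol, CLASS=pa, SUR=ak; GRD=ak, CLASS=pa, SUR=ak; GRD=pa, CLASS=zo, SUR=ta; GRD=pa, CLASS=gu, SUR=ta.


cell GRD=ol, CLASS=pa, SUR=ak:
underlying: r-emazek-vaz
1. e -> o, i -> u / B C0 _: fires at position(s) 6: remazokvaz
2. b -> p, d -> t, g -> k, v -> f, z -> s / _ #: fires at position(s) 10: remazokvas
surface: remazokvas

cell GRD=ak, CLASS=pa, SUR=ak:
underlying: r-emazek-n-g
1. e -> o, i -> u / B C0 _: fires at position(s) 6: remazokng
2. b -> p, d -> t, g -> k, v -> f, z -> s / _ #: fires at position(s) 9: remazoknk
surface: remazoknk

cell GRD=pa, CLASS=zo, SUR=ta:
underlying: giz-emazek-a-kop
1. e -> o, i -> u / B C0 _: fires at position(s) 8: gizemazokakop
2. b -> p, d -> t, g -> k, v -> f, z -> s / _ #: no change
surface: gizemazokakop

cell GRD=pa, CLASS=gu, SUR=ta:
underlying: ila-emazek-a-kop
1. e -> o, i -> u / B C0 _: fires at position(s) 4, 8: ilaomazokakop
2. b -> p, d -> t, g -> k, v -> f, z -> s / _ #: no change
surface: ilaomazokakop


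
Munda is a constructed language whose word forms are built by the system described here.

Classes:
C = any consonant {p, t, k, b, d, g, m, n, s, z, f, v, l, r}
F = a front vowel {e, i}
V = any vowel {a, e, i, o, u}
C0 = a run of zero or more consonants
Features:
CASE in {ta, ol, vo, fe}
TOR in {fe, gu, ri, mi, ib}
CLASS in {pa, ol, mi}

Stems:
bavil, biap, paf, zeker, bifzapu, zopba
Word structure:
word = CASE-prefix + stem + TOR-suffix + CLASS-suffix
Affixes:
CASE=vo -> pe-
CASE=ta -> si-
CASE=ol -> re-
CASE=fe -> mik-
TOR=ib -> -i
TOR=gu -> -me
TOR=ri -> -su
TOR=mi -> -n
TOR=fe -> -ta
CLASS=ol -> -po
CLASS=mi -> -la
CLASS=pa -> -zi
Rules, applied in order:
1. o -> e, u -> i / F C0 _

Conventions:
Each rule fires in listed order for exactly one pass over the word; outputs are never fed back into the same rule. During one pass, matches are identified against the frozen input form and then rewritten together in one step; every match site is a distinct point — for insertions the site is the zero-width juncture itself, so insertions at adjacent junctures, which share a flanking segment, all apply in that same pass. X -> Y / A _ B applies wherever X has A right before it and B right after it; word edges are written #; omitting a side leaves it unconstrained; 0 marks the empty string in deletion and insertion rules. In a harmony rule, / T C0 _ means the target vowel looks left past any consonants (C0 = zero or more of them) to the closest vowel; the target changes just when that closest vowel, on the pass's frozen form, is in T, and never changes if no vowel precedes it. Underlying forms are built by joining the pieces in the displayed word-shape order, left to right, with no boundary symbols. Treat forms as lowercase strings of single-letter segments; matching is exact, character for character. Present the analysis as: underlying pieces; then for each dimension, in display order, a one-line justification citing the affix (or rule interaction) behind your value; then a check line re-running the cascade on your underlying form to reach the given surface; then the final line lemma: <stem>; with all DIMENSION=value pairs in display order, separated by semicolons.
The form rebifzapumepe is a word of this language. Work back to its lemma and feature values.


underlying: re-bifzapu-me-po
CASE=ol - signalled by the affix re-
TOR=gu - signalled by the affix -me
CLASS=ol - signalled by the affix -po
check: rebifzapumepo -> rebifzapumepe
lemma: bifzapu; CASE=ol; TOR=gu; CLASS=ol


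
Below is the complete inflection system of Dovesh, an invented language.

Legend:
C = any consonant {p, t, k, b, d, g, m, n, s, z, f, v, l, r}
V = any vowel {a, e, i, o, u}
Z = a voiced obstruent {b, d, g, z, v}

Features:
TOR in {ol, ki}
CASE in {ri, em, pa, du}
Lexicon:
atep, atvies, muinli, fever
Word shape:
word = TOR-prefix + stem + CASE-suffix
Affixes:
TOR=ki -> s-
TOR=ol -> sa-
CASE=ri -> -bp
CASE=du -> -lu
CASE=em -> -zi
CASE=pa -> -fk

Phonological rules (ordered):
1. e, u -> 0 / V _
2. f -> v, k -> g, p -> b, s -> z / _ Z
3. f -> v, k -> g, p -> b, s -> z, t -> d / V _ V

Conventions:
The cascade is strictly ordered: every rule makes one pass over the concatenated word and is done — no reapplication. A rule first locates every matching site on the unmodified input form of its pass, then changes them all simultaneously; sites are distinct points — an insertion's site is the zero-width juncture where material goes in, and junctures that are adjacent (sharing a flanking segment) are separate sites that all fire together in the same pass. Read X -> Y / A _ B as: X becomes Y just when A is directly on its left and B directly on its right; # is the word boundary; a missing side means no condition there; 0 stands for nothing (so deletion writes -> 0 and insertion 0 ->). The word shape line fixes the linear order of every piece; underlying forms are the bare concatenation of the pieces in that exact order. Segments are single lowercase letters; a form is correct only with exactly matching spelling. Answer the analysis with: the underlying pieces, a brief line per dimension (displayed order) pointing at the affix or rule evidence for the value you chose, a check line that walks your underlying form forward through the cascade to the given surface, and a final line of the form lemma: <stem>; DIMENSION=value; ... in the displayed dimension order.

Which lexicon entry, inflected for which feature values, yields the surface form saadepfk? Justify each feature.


underlying: sa-atep-fk
TOR=ol - signalled by the affix sa-
CASE=pa - signalled by the affix -fk
check: saatepfk -> saatepfk -> saatepfk -> saadepfk
lemma: atep; TOR=ol; CASE=pa


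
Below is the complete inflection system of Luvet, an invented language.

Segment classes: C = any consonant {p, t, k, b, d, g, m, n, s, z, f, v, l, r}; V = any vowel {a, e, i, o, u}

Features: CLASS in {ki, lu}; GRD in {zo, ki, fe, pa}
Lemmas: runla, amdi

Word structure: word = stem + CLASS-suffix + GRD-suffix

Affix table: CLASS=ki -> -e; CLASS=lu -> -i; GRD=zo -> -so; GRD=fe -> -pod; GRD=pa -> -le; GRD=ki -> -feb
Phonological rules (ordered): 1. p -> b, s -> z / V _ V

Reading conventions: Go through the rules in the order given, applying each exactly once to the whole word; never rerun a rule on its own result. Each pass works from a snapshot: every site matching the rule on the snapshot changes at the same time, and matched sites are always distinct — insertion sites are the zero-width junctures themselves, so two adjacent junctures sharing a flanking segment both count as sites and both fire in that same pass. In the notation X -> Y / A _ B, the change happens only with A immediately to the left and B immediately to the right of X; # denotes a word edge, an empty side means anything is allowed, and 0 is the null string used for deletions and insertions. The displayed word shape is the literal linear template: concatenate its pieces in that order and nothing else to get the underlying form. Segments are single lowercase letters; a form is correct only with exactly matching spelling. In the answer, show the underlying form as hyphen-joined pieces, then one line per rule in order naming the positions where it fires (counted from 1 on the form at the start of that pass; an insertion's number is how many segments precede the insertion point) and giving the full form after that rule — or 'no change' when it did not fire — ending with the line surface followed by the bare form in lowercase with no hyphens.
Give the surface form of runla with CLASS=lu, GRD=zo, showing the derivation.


underlying: runla-i-so
1. p -> b, s -> z / V _ V: fires at position(s) 7: runlaizo
surface: runlaizo


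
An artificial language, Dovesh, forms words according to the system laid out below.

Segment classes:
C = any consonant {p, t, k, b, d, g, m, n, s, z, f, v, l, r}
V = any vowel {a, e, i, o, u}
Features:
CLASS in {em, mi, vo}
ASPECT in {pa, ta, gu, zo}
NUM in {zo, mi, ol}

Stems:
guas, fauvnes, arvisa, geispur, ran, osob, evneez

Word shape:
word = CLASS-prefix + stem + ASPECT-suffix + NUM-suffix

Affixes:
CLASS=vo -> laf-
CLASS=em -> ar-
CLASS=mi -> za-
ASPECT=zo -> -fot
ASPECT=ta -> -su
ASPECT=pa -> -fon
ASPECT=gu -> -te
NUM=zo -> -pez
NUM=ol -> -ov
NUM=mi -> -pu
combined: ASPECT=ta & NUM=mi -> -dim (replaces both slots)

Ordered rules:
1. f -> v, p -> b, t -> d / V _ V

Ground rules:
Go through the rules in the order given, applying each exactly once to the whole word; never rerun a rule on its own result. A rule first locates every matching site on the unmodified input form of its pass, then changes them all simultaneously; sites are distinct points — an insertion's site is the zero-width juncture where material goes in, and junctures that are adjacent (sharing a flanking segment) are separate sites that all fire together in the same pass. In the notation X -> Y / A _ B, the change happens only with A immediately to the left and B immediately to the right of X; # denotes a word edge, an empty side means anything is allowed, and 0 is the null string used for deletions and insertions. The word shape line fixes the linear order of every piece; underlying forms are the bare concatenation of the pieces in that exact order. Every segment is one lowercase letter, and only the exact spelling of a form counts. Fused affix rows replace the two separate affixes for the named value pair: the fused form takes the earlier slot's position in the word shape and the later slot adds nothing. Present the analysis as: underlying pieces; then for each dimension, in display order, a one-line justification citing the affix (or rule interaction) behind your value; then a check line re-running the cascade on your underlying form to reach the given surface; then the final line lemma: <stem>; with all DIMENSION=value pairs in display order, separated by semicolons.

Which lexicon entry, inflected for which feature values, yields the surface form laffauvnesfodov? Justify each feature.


underlying: laf-fauvnes-fot-ov
CLASS=vo - signalled by the affix laf-
ASPECT=zo - signalled by the affix -fot
NUM=ol - signalled by the affix -ov
check: laffauvnesfotov -> laffauvnesfodov
lemma: fauvnes; CLASS=vo; ASPECT=zo; NUM=ol


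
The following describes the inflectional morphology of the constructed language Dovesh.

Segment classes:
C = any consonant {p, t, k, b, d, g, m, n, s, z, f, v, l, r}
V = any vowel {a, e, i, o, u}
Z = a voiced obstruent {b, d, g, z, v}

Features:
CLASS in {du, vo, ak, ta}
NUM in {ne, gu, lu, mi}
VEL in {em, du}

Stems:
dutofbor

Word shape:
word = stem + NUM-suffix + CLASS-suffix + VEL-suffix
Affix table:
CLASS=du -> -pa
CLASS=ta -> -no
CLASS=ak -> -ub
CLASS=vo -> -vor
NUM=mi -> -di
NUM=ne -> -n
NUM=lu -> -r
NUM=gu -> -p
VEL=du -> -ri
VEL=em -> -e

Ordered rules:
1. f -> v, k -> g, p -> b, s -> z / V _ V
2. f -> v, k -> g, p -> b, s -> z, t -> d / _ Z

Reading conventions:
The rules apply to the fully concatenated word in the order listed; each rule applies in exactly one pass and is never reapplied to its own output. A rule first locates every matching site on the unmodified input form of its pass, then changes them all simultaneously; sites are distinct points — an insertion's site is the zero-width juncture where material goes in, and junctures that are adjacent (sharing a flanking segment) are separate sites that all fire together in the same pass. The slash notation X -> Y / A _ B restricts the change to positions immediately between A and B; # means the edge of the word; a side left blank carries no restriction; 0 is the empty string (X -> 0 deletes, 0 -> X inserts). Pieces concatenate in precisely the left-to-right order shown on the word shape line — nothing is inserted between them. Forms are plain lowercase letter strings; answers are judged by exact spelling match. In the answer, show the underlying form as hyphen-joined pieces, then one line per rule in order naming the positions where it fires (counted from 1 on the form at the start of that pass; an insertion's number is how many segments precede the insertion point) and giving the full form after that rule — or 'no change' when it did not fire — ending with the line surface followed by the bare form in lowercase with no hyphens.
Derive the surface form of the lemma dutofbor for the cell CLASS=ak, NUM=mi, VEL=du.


underlying: dutofbor-di-ub-ri
1. f -> v, k -> g, p -> b, s -> z / V _ V: no change
2. f -> v, k -> g, p -> b, s -> z, t -> d / _ Z: fires at position(s) 5: dutovbordiubri
surface: dutovbordiubri


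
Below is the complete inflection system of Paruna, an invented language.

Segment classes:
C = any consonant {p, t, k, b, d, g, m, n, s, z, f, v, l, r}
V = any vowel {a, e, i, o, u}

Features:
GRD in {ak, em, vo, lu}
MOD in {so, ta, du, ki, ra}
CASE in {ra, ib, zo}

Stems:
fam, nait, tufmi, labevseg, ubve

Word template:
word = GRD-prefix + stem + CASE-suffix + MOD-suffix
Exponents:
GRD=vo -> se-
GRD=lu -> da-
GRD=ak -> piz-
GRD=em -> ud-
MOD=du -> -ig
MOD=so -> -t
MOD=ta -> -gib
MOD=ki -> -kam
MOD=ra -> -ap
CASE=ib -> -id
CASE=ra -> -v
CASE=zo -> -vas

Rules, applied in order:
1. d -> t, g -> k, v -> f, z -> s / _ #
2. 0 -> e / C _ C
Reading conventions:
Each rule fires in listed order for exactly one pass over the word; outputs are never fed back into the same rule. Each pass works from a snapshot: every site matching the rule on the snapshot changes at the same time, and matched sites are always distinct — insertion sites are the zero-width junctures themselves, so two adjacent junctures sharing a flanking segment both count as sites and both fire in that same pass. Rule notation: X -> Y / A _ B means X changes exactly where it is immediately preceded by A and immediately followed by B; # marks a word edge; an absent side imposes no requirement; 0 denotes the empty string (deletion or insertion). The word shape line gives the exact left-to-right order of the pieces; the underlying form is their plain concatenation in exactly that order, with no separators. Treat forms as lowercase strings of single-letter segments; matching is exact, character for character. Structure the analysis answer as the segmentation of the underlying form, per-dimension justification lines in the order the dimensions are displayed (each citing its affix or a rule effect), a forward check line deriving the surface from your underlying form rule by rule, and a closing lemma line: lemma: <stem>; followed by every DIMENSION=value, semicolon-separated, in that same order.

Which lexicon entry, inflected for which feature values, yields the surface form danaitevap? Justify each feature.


underlying: da-nait-v-ap
GRD=lu - signalled by the affix da-
MOD=ra - signalled by the affix -ap
CASE=ra - signalled by the affix -v
check: danaitvap -> danaitvap -> danaitevap
lemma: nait; GRD=lu; MOD=ra; CASE=ra


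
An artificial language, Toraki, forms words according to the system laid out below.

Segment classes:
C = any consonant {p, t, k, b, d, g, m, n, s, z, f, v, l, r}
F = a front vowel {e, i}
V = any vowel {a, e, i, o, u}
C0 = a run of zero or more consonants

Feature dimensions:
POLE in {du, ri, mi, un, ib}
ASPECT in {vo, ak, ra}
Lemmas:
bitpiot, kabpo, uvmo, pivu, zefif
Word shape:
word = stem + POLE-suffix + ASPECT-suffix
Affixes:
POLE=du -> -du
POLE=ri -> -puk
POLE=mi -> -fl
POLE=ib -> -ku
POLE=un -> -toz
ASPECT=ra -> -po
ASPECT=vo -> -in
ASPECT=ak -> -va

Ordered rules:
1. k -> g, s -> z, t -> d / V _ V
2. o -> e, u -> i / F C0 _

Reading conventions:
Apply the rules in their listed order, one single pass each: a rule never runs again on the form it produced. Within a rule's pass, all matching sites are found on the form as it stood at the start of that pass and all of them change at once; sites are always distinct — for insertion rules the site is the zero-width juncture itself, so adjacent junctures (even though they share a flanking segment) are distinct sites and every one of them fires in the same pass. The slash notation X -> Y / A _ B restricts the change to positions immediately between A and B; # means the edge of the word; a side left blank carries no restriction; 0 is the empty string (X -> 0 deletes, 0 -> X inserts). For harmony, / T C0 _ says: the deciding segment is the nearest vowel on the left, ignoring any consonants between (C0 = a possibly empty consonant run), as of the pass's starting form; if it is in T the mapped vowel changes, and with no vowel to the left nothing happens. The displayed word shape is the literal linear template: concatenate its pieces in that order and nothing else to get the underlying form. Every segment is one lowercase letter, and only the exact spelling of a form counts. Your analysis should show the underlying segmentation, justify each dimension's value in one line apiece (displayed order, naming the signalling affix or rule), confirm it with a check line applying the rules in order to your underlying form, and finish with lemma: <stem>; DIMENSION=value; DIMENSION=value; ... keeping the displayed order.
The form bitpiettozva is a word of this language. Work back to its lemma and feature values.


underlying: bitpiot-toz-va
POLE=un - signalled by the affix -toz
ASPECT=ak - signalled by the affix -va
check: bitpiottozva -> bitpiottozva -> bitpiettozva
lemma: bitpiot; POLE=un; ASPECT=ak


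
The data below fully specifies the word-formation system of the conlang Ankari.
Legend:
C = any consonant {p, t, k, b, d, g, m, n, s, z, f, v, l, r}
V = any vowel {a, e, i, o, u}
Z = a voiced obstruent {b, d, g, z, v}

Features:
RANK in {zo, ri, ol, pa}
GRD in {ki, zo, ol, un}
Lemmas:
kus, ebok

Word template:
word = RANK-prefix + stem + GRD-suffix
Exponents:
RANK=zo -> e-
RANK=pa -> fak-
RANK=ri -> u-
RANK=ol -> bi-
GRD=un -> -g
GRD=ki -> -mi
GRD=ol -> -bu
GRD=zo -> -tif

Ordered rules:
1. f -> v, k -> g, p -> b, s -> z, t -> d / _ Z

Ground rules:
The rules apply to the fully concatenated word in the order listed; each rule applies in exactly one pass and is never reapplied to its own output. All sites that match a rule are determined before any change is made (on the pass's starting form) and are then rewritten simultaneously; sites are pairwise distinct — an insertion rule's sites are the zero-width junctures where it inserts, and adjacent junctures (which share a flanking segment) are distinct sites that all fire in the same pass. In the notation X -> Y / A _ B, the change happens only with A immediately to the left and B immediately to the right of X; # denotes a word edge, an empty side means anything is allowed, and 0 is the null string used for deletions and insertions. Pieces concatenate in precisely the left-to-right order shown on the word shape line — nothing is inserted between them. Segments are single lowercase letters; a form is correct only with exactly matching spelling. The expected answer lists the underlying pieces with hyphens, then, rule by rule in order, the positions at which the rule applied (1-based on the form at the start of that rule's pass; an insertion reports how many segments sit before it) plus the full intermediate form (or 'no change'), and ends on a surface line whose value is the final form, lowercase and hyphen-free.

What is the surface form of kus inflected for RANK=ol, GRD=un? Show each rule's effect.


underlying: bi-kus-g
1. f -> v, k -> g, p -> b, s -> z, t -> d / _ Z: fires at position(s) 5: bikuzg
surface: bikuzg


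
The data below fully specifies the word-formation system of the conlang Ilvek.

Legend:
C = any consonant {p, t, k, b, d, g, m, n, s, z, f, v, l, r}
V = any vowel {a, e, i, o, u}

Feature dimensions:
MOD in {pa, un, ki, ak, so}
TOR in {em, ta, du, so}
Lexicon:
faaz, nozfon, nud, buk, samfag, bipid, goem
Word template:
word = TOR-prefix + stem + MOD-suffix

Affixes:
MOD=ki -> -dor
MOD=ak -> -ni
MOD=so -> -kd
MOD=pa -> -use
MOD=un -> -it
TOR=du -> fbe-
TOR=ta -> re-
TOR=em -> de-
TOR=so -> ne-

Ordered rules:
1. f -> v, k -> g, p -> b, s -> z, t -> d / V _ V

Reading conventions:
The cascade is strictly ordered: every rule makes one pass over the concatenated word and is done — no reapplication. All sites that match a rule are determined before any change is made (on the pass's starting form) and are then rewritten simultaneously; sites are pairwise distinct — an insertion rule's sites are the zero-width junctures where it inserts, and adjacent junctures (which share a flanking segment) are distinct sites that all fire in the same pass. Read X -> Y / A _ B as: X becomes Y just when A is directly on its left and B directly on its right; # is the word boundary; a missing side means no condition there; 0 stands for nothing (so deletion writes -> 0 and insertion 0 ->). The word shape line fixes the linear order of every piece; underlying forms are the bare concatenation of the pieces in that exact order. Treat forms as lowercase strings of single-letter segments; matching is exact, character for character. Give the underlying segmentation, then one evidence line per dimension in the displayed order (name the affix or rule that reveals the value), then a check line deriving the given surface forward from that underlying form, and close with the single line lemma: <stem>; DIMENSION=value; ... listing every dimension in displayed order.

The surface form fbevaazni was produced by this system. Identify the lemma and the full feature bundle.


underlying: fbe-faaz-ni
MOD=ak - signalled by the affix -ni
TOR=du - signalled by the affix fbe-
check: fbefaazni -> fbevaazni
lemma: faaz; MOD=ak; TOR=du


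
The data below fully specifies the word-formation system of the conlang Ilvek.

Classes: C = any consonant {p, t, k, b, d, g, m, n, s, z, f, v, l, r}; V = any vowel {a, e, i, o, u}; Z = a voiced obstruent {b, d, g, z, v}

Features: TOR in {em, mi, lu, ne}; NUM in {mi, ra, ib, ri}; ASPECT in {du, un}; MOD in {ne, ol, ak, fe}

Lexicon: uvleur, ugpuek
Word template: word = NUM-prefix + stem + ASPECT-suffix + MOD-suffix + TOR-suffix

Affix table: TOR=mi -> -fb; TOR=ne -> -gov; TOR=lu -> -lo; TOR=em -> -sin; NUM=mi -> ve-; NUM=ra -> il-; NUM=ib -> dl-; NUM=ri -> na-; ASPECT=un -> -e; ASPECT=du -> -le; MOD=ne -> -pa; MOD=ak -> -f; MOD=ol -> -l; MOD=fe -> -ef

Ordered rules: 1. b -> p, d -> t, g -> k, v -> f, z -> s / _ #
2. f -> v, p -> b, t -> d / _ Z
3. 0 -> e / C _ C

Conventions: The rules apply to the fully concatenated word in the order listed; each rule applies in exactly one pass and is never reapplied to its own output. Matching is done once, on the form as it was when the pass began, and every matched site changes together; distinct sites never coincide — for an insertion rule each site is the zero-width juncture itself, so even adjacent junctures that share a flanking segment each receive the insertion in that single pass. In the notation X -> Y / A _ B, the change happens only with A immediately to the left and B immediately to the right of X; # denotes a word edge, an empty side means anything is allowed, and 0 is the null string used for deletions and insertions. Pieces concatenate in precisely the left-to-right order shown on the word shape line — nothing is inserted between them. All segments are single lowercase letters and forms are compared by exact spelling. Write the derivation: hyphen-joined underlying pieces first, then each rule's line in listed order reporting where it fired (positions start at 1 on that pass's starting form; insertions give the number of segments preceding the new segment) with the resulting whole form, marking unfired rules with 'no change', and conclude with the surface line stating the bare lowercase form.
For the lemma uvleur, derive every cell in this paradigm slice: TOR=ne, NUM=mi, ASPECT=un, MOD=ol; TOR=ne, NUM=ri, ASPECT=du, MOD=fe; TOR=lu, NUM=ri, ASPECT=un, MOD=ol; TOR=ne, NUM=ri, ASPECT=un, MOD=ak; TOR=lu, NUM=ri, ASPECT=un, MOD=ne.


cell TOR=ne, NUM=mi, ASPECT=un, MOD=ol:
underlying: ve-uvleur-e-l-gov
1. b -> p, d -> t, g -> k, v -> f, z -> s / _ #: fires at position(s) 13: veuvleurelgof
2. f -> v, p -> b, t -> d / _ Z: no change
3. 0 -> e / C _ C: inserts after position(s) 4, 10: veuveleurelegof
surface: veuveleurelegof

cell TOR=ne, NUM=ri, ASPECT=du, MOD=fe:
underlying: na-uvleur-le-ef-gov
1. b -> p, d -> t, g -> k, v -> f, z -> s / _ #: fires at position(s) 15: nauvleurleefgof
2. f -> v, p -> b, t -> d / _ Z: fires at position(s) 12: nauvleurleevgof
3. 0 -> e / C _ C: inserts after position(s) 4, 8, 12: nauveleureleevegof
surface: nauveleureleevegof

cell TOR=lu, NUM=ri, ASPECT=un, MOD=ol:
underlying: na-uvleur-e-l-lo
1. b -> p, d -> t, g -> k, v -> f, z -> s / _ #: no change
2. f -> v, p -> b, t -> d / _ Z: no change
3. 0 -> e / C _ C: inserts after position(s) 4, 10: nauveleurelelo
surface: nauveleurelelo

cell TOR=ne, NUM=ri, ASPECT=un, MOD=ak:
underlying: na-uvleur-e-f-gov
1. b -> p, d -> t, g -> k, v -> f, z -> s / _ #: fires at position(s) 13: nauvleurefgof
2. f -> v, p -> b, t -> d / _ Z: fires at position(s) 10: nauvleurevgof
3. 0 -> e / C _ C: inserts after position(s) 4, 10: nauveleurevegof
surface: nauveleurevegof

cell TOR=lu, NUM=ri, ASPECT=un, MOD=ne:
underlying: na-uvleur-e-pa-lo
1. b -> p, d -> t, g -> k, v -> f, z -> s / _ #: no change
2. f -> v, p -> b, t -> d / _ Z: no change
3. 0 -> e / C _ C: inserts after position(s) 4: nauveleurepalo
surface: nauveleurepalo


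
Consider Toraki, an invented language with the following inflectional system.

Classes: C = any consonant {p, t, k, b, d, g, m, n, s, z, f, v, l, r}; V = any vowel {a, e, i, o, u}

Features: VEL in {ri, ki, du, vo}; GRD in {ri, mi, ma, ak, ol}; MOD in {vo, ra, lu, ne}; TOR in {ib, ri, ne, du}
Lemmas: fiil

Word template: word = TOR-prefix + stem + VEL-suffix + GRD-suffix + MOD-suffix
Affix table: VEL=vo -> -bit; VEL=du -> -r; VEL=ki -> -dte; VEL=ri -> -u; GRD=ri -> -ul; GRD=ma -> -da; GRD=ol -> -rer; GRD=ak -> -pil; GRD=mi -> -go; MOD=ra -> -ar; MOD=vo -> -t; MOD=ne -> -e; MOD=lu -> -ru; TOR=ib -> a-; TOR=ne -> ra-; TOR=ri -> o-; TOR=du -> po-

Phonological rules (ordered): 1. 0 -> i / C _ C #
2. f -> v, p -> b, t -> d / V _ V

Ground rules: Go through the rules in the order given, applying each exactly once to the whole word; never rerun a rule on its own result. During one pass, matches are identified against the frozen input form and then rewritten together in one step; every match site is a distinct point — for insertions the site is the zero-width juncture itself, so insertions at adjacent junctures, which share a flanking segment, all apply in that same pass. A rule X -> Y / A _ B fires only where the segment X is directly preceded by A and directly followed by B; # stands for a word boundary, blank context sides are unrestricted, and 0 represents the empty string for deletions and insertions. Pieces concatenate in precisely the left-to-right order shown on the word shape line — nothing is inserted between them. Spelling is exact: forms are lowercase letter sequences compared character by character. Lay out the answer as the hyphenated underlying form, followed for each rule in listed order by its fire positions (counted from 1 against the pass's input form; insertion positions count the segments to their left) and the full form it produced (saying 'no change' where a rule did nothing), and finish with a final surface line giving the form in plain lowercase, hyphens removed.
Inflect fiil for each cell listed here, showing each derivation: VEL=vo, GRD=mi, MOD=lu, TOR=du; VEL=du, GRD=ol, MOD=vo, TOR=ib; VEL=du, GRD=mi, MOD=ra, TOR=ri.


cell VEL=vo, GRD=mi, MOD=lu, TOR=du:
underlying: po-fiil-bit-go-ru
1. 0 -> i / C _ C #: no change
2. f -> v, p -> b, t -> d / V _ V: fires at position(s) 3: poviilbitgoru
surface: poviilbitgoru

cell VEL=du, GRD=ol, MOD=vo, TOR=ib:
underlying: a-fiil-r-rer-t
1. 0 -> i / C _ C #: inserts after position(s) 9: afiilrrerit
2. f -> v, p -> b, t -> d / V _ V: fires at position(s) 2: aviilrrerit
surface: aviilrrerit

cell VEL=du, GRD=mi, MOD=ra, TOR=ri:
underlying: o-fiil-r-go-ar
1. 0 -> i / C _ C #: no change
2. f -> v, p -> b, t -> d / V _ V: fires at position(s) 2: oviilrgoar
surface: oviilrgoar


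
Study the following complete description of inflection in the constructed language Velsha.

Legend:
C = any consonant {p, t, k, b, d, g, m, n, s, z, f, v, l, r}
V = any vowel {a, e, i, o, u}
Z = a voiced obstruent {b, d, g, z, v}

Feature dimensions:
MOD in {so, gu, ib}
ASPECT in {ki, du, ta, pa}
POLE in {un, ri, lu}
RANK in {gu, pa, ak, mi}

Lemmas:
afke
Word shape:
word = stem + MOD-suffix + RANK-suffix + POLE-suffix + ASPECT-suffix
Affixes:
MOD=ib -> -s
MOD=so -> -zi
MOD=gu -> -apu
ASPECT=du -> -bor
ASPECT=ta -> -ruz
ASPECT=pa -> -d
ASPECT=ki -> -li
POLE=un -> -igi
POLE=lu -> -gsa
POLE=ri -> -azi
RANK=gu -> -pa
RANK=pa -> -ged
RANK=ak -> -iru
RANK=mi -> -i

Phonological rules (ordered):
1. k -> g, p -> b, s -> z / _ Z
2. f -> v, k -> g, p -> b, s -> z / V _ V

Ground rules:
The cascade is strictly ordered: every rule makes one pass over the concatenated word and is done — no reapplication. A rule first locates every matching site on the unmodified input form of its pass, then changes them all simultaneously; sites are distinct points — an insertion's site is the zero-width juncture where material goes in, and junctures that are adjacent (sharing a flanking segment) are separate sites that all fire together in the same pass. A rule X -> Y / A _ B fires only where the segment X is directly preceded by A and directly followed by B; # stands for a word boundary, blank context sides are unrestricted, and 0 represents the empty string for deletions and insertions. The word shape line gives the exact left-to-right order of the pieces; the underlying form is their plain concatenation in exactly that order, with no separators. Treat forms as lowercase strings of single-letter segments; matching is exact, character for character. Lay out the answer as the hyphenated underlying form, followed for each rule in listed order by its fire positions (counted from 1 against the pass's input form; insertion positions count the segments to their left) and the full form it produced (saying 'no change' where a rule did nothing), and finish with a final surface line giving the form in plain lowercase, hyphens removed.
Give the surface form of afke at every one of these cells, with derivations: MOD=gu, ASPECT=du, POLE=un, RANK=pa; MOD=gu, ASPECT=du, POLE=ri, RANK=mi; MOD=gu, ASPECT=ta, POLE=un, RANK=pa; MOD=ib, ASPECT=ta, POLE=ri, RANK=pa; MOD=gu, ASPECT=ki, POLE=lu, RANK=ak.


cell MOD=gu, ASPECT=du, POLE=un, RANK=pa:
underlying: afke-apu-ged-igi-bor
1. k -> g, p -> b, s -> z / _ Z: no change
2. f -> v, k -> g, p -> b, s -> z / V _ V: fires at position(s) 6: afkeabugedigibor
surface: afkeabugedigibor

cell MOD=gu, ASPECT=du, POLE=ri, RANK=mi:
underlying: afke-apu-i-azi-bor
1. k -> g, p -> b, s -> z / _ Z: no change
2. f -> v, k -> g, p -> b, s -> z / V _ V: fires at position(s) 6: afkeabuiazibor
surface: afkeabuiazibor

cell MOD=gu, ASPECT=ta, POLE=un, RANK=pa:
underlying: afke-apu-ged-igi-ruz
1. k -> g, p -> b, s -> z / _ Z: no change
2. f -> v, k -> g, p -> b, s -> z / V _ V: fires at position(s) 6: afkeabugedigiruz
surface: afkeabugedigiruz

cell MOD=ib, ASPECT=ta, POLE=ri, RANK=pa:
underlying: afke-s-ged-azi-ruz
1. k -> g, p -> b, s -> z / _ Z: fires at position(s) 5: afkezgedaziruz
2. f -> v, k -> g, p -> b, s -> z / V _ V: no change
surface: afkezgedaziruz

cell MOD=gu, ASPECT=ki, POLE=lu, RANK=ak:
underlying: afke-apu-iru-gsa-li
1. k -> g, p -> b, s -> z / _ Z: no change
2. f -> v, k -> g, p -> b, s -> z / V _ V: fires at position(s) 6: afkeabuirugsali
surface: afkeabuirugsali


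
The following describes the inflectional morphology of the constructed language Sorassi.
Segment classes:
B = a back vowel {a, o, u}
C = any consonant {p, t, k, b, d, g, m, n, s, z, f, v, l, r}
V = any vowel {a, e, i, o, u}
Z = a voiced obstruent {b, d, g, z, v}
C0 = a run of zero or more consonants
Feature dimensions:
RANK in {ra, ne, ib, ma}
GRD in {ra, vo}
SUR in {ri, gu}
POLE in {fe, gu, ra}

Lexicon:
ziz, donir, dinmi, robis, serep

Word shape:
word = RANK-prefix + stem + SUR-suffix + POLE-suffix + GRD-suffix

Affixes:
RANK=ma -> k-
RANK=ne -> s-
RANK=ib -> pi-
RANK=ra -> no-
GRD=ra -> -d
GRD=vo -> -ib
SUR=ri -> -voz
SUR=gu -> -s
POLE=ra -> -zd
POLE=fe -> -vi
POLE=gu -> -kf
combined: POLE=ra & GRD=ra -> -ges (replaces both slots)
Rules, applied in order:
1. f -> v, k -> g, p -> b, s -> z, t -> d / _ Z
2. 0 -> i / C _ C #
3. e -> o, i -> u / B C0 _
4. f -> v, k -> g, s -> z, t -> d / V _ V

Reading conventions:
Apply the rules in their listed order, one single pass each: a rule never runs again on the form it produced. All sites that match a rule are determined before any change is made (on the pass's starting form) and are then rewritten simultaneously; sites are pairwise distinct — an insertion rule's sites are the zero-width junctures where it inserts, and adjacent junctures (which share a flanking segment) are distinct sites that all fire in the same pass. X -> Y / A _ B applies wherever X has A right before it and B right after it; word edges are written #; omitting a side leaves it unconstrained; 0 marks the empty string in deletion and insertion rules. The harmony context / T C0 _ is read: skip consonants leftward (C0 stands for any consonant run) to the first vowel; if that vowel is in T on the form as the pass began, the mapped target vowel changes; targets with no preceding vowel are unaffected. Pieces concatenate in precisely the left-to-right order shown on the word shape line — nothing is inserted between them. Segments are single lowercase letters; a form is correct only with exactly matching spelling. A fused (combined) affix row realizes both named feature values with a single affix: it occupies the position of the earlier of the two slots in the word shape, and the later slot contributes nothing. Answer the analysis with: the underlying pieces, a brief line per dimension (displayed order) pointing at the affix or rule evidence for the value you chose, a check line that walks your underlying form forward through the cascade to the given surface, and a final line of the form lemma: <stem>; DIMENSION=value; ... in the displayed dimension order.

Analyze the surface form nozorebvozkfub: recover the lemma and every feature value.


underlying: no-serep-voz-kf-ib
RANK=ra - signalled by the affix no-
GRD=vo - signalled by the affix -ib
SUR=ri - signalled by the affix -voz
POLE=gu - signalled by the affix -kf
check: noserepvozkfib -> noserebvozkfib -> noserebvozkfib -> nosorebvozkfub -> nozorebvozkfub
lemma: serep; RANK=ra; GRD=vo; SUR=ri; POLE=gu


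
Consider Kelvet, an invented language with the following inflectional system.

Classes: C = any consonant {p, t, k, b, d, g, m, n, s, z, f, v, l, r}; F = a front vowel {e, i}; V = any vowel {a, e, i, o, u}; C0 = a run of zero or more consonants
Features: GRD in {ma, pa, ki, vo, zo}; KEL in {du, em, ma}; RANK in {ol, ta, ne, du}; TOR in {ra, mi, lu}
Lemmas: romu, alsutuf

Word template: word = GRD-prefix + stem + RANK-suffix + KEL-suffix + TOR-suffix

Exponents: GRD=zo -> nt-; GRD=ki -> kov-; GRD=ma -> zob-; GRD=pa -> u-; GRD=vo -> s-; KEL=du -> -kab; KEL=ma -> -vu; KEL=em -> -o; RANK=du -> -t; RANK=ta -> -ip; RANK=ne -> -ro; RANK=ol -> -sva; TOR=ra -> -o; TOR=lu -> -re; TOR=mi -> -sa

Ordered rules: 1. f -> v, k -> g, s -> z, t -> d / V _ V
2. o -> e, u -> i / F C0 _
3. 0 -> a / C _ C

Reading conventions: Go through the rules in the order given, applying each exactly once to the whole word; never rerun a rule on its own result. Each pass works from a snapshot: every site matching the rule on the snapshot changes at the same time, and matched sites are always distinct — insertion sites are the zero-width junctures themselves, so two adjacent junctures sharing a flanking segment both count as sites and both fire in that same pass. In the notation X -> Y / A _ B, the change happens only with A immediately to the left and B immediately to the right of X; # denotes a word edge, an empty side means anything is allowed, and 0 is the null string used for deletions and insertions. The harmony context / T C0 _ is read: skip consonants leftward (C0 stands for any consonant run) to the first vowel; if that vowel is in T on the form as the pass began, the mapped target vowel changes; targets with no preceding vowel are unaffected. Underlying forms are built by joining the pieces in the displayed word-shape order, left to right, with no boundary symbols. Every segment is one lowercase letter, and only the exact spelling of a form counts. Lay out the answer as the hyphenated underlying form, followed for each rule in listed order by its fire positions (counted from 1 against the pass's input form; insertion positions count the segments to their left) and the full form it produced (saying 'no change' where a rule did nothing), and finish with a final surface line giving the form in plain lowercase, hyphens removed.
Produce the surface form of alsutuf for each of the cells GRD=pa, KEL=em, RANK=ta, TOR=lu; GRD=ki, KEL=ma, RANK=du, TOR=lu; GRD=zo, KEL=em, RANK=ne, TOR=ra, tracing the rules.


cell GRD=pa, KEL=em, RANK=ta, TOR=lu:
underlying: u-alsutuf-ip-o-re
1. f -> v, k -> g, s -> z, t -> d / V _ V: fires at position(s) 6, 8: ualsuduvipore
2. o -> e, u -> i / F C0 _: fires at position(s) 11: ualsuduvipere
3. 0 -> a / C _ C: inserts after position(s) 3: ualasuduvipere
surface: ualasuduvipere

cell GRD=ki, KEL=ma, RANK=du, TOR=lu:
underlying: kov-alsutuf-t-vu-re
1. f -> v, k -> g, s -> z, t -> d / V _ V: fires at position(s) 8: kovalsuduftvure
2. o -> e, u -> i / F C0 _: no change
3. 0 -> a / C _ C: inserts after position(s) 5, 10, 11: kovalasudufatavure
surface: kovalasudufatavure

cell GRD=zo, KEL=em, RANK=ne, TOR=ra:
underlying: nt-alsutuf-ro-o-o
1. f -> v, k -> g, s -> z, t -> d / V _ V: fires at position(s) 7: ntalsudufrooo
2. o -> e, u -> i / F C0 _: no change
3. 0 -> a / C _ C: inserts after position(s) 1, 4, 9: natalasudufarooo
surface: natalasudufarooo


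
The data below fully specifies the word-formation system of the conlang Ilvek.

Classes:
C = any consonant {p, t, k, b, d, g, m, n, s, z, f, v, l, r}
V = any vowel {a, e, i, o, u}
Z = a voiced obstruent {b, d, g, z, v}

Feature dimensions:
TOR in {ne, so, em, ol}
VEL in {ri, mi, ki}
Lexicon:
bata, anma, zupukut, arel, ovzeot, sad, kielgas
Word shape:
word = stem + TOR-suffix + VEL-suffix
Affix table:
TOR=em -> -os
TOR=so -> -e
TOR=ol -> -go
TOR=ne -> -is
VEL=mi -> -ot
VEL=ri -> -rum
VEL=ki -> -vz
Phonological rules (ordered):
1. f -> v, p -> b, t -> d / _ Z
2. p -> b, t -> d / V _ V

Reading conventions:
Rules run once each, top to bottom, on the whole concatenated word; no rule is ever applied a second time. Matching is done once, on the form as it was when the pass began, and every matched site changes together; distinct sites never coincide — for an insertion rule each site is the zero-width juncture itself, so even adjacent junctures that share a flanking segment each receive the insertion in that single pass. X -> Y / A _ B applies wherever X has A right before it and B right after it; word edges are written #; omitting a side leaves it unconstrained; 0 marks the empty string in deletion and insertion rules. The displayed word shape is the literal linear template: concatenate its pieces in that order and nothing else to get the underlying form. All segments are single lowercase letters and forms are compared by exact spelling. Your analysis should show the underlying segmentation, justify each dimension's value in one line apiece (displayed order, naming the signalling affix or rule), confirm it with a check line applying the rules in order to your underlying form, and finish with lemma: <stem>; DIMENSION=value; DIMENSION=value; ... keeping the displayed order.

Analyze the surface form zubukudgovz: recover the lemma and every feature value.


underlying: zupukut-go-vz
TOR=ol - signalled by the affix -go
VEL=ki - signalled by the affix -vz
check: zupukutgovz -> zupukudgovz -> zubukudgovz
lemma: zupukut; TOR=ol; VEL=ki
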